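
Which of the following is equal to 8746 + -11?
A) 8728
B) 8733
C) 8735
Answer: C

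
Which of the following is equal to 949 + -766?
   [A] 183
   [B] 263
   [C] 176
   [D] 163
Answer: A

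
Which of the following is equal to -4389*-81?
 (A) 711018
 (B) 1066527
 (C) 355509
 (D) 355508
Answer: C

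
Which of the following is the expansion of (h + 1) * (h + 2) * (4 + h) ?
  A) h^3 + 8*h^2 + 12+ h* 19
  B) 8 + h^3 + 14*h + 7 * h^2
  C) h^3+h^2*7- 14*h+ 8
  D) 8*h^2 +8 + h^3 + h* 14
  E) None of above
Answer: B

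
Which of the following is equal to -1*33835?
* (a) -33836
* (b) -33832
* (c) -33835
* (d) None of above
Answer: c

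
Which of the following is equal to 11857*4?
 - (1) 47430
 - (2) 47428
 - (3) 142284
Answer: 2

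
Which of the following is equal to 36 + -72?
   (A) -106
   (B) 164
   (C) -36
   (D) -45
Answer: C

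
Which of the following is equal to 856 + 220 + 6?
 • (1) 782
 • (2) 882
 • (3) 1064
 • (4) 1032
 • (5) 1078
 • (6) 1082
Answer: 6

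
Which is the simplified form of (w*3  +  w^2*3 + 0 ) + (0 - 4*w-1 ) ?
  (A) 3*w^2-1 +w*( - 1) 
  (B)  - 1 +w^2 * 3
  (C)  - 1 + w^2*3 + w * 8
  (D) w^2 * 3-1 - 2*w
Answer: A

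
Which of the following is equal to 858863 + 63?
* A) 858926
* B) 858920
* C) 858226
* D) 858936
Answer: A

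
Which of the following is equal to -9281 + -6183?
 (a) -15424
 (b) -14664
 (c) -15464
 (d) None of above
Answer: c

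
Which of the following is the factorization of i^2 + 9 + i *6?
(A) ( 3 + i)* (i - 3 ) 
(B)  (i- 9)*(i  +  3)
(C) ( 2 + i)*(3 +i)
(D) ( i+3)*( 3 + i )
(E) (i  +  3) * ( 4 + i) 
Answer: D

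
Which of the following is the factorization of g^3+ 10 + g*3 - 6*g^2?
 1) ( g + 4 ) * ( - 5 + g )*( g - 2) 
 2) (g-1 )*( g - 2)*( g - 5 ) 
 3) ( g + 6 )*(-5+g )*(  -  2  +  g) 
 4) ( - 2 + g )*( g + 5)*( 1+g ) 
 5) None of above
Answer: 5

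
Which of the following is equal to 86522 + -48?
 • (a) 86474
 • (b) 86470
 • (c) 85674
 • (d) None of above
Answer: a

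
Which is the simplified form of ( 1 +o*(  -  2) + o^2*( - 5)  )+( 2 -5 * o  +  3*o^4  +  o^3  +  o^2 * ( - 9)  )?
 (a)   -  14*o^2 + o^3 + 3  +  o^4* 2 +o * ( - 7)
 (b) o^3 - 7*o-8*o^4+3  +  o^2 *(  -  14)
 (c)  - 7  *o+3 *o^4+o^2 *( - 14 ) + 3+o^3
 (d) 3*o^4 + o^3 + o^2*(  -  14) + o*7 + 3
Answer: c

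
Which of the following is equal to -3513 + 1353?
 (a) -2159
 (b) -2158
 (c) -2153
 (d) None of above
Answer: d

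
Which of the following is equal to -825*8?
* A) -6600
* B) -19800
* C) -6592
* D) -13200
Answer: A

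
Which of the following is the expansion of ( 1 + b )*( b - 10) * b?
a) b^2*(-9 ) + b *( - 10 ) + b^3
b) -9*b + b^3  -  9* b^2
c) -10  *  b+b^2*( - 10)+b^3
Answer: a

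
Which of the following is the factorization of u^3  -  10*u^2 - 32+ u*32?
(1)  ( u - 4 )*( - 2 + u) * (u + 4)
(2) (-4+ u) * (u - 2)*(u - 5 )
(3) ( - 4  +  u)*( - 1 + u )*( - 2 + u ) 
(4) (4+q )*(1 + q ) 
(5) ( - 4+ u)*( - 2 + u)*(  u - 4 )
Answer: 5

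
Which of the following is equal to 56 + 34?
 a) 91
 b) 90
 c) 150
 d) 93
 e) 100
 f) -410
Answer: b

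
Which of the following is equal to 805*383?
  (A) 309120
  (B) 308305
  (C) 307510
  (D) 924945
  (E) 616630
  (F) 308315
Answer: F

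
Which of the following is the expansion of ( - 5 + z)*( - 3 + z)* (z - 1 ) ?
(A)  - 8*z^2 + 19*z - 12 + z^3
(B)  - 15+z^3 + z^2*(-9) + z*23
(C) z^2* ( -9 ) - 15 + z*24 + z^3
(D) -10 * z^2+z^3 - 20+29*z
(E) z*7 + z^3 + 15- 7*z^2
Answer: B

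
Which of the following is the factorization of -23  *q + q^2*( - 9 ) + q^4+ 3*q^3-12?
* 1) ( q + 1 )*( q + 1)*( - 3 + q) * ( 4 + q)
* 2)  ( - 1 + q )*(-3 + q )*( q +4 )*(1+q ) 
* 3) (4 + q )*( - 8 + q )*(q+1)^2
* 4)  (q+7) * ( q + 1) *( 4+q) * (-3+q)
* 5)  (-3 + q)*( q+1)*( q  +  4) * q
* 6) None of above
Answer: 1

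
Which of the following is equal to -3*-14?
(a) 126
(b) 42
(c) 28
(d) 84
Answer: b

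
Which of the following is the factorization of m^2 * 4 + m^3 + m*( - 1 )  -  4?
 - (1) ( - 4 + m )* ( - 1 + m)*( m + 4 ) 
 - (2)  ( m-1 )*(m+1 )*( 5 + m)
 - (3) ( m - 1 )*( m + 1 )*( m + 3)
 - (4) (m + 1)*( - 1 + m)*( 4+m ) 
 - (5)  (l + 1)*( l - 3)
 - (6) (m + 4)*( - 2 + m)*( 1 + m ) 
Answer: 4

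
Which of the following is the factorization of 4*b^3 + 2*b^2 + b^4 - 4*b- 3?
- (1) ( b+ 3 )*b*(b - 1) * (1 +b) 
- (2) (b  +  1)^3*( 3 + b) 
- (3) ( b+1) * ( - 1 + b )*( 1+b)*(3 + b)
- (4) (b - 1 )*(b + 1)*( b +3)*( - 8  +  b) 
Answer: 3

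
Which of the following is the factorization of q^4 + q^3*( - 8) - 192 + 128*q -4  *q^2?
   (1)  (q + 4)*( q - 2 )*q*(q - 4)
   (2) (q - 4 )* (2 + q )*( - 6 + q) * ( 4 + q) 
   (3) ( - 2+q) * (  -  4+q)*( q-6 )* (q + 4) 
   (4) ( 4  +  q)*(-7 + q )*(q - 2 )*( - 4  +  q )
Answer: 3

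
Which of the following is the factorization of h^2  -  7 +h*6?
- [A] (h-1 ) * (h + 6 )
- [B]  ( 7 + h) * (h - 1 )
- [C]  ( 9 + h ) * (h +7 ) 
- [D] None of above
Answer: B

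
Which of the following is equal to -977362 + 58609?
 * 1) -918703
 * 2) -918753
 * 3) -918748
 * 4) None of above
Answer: 2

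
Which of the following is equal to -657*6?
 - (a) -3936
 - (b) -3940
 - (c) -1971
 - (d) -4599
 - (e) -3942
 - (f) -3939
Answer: e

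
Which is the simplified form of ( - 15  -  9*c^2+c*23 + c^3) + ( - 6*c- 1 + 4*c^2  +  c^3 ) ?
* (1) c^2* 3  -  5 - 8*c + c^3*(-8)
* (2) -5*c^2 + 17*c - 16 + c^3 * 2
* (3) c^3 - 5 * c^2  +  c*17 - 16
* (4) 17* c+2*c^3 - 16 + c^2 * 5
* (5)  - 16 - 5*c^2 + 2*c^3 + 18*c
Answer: 2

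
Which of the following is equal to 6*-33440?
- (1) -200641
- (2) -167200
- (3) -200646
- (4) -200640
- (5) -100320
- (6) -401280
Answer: 4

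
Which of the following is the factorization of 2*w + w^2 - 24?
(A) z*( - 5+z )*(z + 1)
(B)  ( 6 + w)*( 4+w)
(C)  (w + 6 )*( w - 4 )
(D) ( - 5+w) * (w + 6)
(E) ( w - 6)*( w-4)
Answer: C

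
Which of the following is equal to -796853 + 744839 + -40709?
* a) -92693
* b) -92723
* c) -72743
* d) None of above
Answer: b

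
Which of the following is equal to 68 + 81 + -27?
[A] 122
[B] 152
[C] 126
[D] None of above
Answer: A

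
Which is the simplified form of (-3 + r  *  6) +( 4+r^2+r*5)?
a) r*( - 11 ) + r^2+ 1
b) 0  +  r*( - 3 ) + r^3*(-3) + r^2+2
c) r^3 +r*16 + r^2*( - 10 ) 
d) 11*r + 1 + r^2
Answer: d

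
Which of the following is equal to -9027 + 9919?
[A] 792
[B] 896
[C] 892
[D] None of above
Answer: C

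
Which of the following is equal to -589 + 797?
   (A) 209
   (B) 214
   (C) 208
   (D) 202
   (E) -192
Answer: C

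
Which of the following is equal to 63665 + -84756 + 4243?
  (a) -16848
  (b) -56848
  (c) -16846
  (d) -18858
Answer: a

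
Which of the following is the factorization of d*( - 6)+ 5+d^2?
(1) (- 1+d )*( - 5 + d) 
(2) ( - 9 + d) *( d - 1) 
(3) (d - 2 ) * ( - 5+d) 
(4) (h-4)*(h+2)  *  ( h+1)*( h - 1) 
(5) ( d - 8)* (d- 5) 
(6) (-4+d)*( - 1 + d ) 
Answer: 1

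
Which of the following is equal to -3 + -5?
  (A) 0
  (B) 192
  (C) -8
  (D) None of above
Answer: C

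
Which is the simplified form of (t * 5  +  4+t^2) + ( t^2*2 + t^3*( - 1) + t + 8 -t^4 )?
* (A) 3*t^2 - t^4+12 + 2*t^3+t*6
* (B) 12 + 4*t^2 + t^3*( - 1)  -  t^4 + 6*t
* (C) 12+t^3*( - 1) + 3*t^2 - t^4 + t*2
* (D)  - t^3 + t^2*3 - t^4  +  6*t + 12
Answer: D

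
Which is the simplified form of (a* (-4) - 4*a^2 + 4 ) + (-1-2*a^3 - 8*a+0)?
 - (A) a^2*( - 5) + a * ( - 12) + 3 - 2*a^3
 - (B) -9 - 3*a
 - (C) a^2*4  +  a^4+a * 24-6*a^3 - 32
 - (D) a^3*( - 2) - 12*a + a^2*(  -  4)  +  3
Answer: D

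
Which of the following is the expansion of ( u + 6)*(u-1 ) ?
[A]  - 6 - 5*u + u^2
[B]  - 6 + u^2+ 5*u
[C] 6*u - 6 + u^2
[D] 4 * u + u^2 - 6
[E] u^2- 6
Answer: B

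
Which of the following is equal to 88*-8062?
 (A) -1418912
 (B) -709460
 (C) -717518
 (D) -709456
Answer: D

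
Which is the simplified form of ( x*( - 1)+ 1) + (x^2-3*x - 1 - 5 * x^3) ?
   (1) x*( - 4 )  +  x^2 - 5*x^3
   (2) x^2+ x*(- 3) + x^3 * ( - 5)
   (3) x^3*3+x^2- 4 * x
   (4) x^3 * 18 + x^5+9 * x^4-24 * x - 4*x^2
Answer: 1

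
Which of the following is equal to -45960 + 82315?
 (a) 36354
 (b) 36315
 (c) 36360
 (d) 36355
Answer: d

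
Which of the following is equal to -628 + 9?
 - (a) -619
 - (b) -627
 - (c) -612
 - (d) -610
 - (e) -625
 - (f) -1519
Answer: a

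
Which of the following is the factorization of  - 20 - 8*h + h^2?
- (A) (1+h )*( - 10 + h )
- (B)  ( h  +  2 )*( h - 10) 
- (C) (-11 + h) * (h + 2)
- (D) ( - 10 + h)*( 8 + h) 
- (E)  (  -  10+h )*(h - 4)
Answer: B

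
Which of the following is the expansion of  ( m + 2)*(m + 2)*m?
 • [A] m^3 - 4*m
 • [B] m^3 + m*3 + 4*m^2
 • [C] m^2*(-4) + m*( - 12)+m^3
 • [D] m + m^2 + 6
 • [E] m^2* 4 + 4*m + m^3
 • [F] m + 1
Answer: E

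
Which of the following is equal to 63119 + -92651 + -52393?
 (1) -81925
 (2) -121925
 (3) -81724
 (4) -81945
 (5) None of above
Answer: 1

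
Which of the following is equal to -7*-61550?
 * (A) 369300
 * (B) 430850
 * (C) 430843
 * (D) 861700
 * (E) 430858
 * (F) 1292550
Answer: B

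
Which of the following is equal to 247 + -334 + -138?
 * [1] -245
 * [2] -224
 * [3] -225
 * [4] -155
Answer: 3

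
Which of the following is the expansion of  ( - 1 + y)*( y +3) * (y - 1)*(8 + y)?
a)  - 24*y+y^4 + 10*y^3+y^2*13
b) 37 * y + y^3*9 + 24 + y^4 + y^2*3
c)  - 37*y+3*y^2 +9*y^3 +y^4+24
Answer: c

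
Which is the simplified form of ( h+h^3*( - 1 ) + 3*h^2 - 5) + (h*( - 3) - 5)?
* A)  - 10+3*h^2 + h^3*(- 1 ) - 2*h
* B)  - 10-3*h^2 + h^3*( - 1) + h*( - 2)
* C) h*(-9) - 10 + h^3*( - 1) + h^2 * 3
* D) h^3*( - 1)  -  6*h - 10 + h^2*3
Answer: A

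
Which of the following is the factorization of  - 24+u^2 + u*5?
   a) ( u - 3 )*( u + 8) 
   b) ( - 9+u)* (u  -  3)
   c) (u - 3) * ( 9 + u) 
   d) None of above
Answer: a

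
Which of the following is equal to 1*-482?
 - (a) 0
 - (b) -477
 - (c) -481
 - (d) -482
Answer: d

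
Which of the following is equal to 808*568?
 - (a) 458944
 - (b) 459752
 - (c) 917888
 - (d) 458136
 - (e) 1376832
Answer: a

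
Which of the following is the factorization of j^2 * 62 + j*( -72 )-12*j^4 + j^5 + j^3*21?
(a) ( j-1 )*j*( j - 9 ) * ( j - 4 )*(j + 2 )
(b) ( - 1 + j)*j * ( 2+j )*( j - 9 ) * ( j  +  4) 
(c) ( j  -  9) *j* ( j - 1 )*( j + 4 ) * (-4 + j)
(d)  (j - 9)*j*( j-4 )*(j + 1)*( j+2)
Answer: a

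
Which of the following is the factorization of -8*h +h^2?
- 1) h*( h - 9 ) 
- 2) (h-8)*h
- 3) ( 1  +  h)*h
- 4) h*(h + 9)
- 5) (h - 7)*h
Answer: 2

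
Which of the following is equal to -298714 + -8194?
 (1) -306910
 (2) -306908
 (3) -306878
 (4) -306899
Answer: 2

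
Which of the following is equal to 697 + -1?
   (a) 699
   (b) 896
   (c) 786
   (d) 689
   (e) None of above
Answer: e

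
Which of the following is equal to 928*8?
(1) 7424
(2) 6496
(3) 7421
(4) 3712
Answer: 1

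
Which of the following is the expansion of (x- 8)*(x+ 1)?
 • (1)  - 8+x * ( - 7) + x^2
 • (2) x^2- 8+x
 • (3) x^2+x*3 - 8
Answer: 1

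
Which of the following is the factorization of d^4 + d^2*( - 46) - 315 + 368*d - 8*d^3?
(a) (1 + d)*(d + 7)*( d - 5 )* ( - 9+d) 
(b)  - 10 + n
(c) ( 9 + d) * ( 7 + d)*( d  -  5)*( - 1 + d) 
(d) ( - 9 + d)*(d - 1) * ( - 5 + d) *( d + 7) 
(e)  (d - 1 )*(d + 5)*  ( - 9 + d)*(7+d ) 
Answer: d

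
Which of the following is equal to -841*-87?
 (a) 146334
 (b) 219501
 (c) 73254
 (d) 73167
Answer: d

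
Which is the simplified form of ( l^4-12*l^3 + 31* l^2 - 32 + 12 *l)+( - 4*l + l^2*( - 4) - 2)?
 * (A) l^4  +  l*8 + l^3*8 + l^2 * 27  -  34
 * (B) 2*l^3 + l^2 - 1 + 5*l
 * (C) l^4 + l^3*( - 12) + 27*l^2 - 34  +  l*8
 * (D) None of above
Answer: C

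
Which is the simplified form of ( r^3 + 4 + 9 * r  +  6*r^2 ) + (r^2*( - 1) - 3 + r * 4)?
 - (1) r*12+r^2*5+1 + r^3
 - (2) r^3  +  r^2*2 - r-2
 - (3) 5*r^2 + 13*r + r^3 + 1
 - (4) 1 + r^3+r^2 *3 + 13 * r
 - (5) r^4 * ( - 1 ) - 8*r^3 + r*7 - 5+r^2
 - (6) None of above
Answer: 3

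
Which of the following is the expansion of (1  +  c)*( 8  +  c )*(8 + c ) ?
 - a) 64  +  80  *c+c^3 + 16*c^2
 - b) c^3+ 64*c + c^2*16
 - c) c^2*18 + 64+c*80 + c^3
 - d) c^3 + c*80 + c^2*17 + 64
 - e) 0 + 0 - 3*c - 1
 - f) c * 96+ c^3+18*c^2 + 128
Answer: d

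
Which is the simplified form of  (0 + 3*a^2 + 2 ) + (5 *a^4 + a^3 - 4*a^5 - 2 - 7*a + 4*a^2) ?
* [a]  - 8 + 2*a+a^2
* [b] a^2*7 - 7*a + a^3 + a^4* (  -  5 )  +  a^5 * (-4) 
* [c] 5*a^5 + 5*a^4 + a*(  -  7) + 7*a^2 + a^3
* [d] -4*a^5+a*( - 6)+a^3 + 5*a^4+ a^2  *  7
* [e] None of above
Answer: e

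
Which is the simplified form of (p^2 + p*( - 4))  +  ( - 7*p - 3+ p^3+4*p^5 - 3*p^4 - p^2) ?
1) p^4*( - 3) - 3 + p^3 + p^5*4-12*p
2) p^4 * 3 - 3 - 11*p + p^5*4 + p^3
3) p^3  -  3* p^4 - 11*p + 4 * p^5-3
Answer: 3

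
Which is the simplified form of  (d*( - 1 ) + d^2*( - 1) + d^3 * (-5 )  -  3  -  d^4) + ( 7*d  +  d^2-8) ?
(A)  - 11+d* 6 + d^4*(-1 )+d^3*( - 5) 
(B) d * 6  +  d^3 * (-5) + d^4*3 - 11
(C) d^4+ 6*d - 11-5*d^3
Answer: A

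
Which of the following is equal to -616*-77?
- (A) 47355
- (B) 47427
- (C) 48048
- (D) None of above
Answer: D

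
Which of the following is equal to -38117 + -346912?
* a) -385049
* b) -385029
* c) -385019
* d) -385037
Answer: b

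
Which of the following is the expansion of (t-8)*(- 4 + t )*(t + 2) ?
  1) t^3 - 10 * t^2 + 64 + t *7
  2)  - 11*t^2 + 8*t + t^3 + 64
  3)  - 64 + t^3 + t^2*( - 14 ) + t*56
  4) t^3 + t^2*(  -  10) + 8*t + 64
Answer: 4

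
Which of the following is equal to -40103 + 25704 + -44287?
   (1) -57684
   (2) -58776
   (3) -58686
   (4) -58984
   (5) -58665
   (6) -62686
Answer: 3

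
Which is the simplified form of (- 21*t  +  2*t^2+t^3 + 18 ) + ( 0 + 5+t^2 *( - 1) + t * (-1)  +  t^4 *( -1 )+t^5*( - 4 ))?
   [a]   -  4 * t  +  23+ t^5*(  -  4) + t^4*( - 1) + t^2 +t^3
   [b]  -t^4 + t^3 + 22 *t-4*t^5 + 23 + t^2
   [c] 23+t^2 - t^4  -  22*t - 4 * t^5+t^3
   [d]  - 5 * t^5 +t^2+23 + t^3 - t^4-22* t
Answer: c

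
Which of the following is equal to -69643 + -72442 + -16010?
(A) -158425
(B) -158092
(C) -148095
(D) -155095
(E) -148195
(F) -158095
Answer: F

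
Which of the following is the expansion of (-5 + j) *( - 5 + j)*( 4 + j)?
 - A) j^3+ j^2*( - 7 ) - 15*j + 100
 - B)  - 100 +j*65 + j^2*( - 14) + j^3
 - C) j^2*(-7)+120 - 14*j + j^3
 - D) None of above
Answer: D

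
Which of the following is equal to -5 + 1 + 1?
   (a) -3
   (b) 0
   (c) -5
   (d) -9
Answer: a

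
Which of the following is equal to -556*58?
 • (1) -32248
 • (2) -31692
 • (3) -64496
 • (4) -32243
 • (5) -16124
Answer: 1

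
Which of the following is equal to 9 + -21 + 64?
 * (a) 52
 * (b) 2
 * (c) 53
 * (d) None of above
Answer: a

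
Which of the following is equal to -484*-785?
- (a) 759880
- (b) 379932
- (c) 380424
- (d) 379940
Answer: d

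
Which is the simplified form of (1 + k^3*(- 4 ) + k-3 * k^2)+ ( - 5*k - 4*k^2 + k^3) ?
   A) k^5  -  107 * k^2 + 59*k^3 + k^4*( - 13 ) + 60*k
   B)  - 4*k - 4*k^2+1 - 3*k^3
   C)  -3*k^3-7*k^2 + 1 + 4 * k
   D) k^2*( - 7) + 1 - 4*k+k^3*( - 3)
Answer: D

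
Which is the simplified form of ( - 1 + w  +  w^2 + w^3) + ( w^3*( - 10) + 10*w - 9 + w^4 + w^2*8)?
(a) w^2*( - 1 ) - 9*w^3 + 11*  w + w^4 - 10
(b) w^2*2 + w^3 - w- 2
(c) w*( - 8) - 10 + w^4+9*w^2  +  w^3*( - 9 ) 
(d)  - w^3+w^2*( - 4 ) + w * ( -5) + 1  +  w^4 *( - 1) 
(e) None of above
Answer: e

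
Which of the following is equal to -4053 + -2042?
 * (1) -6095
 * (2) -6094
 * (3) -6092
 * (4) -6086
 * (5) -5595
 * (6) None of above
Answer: 1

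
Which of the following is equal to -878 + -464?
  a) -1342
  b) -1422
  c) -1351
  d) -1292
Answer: a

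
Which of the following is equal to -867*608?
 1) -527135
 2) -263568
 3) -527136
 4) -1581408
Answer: 3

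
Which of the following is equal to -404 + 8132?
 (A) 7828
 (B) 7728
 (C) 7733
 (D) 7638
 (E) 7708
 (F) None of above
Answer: B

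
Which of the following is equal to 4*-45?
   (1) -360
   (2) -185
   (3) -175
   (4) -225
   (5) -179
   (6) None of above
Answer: 6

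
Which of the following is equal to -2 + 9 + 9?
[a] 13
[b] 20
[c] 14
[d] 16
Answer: d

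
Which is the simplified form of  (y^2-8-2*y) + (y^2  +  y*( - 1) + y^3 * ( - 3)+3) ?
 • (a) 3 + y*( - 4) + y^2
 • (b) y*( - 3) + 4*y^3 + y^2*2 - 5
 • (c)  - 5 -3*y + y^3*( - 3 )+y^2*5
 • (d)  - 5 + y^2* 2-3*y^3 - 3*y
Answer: d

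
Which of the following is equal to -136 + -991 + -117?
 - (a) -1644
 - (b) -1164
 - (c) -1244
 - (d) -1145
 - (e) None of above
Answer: c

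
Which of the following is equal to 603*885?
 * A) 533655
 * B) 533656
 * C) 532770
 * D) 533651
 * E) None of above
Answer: A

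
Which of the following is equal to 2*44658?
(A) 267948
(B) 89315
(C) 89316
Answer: C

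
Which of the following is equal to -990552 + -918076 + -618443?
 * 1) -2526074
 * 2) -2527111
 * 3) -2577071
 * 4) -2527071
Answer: 4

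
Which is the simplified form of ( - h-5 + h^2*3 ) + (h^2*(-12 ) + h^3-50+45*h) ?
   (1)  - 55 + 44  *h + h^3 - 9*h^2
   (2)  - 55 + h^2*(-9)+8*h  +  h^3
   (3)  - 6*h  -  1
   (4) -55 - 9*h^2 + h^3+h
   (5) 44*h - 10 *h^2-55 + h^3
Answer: 1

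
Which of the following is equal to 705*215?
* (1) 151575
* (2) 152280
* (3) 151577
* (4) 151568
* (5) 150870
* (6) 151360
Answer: 1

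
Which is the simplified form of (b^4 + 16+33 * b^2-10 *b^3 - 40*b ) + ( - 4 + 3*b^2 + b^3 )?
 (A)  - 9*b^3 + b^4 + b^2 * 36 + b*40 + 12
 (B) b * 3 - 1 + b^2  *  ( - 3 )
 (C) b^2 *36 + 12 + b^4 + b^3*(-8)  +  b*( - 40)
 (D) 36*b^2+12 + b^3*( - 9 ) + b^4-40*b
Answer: D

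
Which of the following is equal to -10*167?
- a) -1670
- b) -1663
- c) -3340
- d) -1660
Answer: a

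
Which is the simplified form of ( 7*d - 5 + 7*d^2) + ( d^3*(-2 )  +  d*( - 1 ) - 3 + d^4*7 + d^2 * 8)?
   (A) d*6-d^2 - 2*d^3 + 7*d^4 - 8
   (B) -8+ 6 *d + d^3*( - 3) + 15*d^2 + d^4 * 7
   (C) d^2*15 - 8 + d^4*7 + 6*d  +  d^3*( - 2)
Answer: C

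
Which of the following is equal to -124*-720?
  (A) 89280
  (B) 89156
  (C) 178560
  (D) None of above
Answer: A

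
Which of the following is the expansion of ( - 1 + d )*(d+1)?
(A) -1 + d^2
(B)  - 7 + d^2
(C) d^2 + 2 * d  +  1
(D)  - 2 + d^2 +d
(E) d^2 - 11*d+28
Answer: A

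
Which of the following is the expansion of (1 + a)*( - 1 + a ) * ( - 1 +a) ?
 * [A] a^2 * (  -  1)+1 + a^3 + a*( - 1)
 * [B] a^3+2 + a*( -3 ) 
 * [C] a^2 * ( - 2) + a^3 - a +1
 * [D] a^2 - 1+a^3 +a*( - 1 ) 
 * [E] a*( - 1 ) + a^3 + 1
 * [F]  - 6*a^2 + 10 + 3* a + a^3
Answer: A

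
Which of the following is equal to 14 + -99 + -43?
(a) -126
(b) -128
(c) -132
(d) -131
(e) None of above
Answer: b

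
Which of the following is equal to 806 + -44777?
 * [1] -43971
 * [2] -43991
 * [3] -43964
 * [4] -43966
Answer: 1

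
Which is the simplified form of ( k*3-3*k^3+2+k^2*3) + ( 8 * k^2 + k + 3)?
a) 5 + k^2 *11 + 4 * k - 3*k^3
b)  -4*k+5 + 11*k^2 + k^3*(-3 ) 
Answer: a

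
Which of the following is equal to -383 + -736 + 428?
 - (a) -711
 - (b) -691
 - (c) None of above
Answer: b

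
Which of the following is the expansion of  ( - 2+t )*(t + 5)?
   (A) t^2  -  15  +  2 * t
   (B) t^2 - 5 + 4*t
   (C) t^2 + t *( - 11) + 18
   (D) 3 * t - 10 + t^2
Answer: D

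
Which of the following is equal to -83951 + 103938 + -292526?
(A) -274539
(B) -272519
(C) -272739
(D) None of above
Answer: D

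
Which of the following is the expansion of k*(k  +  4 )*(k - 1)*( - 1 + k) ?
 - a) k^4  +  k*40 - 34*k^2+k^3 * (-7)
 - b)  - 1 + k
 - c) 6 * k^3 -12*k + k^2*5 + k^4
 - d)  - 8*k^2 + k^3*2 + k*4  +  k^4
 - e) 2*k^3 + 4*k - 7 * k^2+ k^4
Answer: e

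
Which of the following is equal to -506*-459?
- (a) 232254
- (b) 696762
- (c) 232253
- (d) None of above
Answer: a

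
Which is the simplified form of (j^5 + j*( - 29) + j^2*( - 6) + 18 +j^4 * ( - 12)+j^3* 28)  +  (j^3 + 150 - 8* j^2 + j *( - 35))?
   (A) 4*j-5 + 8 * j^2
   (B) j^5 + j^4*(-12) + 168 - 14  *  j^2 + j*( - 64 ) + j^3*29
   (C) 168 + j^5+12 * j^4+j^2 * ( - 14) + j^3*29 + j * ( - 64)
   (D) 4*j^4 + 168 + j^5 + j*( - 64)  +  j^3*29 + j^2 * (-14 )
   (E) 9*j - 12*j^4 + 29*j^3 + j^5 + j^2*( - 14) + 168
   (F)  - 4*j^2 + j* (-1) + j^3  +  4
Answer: B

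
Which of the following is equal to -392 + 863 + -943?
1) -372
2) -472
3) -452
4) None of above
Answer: 2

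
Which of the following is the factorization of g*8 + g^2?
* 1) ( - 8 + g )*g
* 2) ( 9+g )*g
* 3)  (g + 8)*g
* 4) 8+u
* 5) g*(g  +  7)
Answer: 3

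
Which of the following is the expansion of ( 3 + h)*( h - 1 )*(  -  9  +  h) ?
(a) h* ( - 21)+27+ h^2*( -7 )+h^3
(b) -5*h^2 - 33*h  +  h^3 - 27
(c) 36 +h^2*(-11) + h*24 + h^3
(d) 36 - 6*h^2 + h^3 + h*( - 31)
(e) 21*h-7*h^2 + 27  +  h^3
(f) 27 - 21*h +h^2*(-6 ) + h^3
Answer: a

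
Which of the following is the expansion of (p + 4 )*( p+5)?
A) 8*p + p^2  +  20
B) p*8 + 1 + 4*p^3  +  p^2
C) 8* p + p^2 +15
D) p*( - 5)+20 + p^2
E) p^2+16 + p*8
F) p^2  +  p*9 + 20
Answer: F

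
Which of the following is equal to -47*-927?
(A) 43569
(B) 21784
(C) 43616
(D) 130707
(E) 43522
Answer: A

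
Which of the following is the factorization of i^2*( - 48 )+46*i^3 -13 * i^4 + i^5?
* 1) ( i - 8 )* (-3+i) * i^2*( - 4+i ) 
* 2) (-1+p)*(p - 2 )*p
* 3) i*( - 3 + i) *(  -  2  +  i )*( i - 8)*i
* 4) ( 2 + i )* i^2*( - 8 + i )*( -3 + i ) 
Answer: 3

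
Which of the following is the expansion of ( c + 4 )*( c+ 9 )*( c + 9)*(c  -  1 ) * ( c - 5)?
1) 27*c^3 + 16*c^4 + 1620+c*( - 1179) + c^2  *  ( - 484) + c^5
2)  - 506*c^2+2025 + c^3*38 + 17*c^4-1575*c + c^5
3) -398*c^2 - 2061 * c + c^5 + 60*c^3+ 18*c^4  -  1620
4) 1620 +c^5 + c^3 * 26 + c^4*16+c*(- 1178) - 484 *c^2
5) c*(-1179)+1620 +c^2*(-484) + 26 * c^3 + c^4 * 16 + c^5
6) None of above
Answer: 5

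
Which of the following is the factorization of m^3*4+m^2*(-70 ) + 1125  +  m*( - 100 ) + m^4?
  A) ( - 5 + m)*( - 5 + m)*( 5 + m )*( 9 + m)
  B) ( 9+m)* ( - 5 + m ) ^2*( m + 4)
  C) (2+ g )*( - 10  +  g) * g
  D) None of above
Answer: A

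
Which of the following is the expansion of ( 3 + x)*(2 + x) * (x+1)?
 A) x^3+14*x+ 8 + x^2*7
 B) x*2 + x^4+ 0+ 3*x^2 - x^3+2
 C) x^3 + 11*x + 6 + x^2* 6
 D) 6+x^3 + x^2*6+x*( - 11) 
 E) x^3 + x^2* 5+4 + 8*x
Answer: C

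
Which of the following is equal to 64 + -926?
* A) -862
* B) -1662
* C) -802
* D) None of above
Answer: A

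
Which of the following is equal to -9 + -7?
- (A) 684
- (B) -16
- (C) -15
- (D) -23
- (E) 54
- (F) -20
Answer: B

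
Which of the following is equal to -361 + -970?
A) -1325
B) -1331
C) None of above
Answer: B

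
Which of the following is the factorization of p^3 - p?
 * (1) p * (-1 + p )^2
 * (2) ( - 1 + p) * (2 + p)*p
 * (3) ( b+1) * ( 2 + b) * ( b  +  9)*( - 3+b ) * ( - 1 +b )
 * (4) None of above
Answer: 4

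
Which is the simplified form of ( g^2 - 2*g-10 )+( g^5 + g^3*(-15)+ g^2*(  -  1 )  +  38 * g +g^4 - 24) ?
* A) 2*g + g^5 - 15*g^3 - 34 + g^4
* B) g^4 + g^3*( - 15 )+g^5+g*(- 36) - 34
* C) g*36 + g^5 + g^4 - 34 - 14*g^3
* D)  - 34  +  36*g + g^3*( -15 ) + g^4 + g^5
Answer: D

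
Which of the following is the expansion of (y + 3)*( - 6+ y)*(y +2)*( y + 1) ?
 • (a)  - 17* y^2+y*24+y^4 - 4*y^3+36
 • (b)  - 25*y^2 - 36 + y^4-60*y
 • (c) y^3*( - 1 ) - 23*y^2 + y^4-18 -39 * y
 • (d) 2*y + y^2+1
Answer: b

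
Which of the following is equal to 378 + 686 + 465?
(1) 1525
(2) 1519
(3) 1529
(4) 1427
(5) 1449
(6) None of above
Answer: 3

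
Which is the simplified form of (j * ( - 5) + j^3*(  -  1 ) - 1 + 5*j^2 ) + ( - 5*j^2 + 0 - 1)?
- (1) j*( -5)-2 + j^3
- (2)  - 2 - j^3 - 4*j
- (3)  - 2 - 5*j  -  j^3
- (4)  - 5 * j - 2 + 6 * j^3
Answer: 3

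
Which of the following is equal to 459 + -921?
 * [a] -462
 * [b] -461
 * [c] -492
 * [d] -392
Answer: a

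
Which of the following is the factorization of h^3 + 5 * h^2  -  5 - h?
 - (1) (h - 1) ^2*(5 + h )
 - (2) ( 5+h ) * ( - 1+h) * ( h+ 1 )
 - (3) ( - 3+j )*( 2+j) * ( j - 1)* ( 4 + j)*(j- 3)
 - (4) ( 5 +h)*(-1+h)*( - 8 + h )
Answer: 2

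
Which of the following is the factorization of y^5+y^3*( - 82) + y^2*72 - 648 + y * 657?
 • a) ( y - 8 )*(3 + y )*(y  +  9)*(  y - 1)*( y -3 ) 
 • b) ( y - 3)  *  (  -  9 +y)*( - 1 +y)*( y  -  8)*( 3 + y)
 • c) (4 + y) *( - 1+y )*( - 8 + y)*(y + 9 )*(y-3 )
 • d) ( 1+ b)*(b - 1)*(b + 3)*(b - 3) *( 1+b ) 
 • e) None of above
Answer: a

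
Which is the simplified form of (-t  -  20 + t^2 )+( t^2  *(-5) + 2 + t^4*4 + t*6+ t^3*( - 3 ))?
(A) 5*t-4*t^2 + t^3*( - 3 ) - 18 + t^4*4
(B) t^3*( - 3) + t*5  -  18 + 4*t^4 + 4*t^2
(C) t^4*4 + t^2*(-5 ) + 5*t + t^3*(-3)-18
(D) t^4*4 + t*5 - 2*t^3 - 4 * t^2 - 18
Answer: A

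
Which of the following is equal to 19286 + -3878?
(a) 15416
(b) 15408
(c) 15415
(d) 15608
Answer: b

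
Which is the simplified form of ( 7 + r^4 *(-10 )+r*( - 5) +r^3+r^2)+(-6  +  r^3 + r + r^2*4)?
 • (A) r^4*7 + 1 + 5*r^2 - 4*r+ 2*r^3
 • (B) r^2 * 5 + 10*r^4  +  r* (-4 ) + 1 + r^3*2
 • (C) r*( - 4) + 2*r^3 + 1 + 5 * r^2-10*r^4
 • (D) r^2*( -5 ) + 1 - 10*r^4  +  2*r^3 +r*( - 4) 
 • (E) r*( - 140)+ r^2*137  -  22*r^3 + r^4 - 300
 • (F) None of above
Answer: C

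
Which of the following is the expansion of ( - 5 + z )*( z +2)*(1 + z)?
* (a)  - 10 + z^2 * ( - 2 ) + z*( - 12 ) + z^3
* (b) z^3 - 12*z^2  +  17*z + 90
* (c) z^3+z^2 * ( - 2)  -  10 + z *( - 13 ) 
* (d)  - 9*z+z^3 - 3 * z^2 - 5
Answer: c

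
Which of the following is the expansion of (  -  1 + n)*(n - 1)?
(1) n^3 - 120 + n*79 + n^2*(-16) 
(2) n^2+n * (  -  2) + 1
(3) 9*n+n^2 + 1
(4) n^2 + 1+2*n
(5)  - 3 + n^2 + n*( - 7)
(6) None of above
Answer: 2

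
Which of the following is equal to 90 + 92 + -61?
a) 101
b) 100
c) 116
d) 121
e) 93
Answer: d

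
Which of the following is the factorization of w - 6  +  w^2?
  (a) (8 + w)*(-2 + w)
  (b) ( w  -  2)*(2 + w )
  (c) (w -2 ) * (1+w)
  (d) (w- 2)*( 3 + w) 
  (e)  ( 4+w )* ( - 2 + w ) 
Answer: d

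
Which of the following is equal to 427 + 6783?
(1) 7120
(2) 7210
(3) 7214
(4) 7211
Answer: 2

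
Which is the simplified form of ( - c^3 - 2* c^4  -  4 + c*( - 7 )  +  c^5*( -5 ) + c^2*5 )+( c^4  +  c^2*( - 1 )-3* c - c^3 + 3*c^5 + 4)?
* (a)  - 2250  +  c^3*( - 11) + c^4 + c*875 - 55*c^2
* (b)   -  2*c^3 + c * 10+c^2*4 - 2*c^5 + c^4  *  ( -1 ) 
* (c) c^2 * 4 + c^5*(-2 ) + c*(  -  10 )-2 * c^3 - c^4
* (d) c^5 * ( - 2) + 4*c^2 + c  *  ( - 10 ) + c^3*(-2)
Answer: c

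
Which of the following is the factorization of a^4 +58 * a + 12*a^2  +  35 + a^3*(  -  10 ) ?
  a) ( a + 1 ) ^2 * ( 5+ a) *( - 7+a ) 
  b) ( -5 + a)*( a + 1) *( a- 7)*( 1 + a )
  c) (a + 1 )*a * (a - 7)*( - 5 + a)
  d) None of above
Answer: b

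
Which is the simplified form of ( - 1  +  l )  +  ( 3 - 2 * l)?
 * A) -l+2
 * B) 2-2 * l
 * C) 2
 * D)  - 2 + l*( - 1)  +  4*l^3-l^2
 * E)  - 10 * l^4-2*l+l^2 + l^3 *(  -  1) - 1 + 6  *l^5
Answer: A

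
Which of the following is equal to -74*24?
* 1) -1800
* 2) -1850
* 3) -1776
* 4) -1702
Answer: 3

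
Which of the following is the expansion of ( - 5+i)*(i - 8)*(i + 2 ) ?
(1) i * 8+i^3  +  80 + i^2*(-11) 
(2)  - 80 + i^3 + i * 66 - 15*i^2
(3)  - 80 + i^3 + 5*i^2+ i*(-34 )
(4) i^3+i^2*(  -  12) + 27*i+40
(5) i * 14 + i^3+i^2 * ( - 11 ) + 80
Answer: 5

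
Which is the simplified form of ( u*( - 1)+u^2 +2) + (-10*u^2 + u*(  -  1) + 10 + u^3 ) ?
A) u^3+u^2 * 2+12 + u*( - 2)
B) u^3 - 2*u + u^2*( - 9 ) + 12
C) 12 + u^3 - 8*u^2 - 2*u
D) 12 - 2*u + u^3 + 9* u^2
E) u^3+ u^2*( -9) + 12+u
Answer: B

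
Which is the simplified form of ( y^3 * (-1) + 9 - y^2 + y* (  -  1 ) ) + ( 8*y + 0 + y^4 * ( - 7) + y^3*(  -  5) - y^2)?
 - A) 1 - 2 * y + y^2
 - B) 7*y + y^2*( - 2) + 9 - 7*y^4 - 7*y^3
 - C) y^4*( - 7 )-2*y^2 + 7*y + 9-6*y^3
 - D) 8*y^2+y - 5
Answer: C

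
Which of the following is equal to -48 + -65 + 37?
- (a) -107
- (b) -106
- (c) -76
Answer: c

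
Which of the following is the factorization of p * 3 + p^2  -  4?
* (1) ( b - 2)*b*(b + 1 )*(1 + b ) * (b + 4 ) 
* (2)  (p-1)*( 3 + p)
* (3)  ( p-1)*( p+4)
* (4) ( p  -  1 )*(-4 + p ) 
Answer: 3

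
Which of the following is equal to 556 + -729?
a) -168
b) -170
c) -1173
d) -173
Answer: d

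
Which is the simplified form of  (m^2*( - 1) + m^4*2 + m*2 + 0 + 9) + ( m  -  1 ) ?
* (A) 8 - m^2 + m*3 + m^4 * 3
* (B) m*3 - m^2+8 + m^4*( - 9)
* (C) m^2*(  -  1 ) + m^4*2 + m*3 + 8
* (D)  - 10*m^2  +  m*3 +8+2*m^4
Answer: C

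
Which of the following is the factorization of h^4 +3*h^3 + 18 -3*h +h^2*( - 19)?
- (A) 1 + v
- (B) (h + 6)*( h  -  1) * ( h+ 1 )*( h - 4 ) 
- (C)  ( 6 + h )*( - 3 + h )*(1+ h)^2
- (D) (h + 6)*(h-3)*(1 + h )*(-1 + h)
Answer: D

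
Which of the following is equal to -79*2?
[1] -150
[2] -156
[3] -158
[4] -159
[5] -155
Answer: 3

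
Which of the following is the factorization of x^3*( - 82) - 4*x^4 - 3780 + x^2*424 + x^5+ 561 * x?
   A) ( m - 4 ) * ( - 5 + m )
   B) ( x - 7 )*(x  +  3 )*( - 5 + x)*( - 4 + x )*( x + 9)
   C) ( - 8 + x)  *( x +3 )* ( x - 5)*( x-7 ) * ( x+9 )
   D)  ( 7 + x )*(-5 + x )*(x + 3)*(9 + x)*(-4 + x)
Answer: B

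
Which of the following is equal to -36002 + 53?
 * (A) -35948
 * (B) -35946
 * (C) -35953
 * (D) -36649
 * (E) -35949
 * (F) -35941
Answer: E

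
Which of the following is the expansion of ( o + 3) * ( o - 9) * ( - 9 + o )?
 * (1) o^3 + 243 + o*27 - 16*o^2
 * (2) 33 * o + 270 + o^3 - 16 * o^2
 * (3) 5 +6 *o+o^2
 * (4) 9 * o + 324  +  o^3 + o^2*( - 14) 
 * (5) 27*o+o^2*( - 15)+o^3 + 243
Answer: 5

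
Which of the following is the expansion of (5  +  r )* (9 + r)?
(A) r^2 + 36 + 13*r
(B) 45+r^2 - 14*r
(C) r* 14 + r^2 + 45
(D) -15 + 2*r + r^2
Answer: C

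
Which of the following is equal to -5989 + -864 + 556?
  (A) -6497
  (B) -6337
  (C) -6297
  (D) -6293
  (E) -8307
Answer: C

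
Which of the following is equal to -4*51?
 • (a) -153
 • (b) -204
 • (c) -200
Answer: b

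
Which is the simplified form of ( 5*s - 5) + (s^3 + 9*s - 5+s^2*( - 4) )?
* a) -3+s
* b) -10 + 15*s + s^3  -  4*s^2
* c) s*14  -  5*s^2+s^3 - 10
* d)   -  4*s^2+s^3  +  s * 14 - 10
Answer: d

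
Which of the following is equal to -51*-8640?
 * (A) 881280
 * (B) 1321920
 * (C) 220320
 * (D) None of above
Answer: D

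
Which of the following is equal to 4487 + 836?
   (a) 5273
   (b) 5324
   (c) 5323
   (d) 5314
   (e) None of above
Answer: c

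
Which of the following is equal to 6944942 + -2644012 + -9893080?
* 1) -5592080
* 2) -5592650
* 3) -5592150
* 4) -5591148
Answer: 3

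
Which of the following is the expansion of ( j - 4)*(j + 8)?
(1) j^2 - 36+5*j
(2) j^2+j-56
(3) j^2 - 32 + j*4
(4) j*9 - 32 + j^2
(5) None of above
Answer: 3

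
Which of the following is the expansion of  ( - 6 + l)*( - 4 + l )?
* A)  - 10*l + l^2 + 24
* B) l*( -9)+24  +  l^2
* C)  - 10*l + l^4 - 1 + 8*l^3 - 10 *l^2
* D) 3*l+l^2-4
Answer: A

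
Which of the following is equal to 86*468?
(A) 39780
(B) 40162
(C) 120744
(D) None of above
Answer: D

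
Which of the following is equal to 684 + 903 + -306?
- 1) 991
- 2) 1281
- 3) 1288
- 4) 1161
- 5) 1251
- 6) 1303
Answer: 2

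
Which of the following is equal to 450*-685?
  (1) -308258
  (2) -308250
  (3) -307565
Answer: 2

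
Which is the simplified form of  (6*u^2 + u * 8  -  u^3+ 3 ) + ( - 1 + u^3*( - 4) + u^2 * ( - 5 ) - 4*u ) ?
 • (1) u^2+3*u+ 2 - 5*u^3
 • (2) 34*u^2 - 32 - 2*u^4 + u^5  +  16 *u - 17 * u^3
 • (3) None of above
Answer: 3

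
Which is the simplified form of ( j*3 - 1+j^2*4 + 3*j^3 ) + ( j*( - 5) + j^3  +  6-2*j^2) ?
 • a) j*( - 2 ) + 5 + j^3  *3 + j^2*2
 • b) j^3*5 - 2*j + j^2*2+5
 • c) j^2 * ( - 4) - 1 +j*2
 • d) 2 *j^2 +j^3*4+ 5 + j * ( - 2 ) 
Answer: d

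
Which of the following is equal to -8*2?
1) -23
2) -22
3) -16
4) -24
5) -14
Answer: 3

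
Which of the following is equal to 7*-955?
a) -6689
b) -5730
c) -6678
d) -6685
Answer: d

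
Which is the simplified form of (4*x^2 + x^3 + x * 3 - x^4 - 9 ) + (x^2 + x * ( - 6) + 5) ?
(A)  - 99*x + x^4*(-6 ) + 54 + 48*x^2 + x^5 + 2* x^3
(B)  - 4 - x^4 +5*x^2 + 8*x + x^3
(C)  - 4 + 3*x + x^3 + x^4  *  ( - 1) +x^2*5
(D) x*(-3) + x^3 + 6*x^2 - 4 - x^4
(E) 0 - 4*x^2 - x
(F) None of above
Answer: F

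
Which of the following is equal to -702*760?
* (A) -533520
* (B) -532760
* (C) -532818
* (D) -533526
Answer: A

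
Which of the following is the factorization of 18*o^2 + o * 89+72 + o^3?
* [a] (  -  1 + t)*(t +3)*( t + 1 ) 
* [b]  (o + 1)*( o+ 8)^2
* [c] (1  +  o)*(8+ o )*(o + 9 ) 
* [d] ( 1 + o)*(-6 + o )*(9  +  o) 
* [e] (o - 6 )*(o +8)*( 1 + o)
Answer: c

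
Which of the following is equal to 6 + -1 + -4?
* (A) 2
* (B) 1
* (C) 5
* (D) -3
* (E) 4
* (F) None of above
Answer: B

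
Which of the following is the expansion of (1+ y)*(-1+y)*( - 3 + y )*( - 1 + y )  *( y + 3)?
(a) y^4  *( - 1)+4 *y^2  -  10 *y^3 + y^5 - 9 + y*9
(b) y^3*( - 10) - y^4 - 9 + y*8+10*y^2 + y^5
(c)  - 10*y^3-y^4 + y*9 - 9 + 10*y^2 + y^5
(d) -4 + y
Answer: c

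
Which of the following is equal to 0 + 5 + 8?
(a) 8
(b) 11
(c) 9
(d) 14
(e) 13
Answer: e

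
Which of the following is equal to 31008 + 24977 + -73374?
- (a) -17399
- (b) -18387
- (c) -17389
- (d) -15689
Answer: c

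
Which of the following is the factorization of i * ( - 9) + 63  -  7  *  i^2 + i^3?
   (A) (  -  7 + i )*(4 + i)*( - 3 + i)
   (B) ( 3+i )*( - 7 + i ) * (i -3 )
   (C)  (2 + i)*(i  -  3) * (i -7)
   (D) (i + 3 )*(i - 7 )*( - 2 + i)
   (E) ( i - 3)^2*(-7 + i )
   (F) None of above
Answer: B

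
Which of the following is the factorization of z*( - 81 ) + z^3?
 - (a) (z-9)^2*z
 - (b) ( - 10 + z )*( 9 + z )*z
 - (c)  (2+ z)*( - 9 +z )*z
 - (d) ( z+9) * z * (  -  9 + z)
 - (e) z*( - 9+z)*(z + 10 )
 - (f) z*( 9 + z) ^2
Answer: d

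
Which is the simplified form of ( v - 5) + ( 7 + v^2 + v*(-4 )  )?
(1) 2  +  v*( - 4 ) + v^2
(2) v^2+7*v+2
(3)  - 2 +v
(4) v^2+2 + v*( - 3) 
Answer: 4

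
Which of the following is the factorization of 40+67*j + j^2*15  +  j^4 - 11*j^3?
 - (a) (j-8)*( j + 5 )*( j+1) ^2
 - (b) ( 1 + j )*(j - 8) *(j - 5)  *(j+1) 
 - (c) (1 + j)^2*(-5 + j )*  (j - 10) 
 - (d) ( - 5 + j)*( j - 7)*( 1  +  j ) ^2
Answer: b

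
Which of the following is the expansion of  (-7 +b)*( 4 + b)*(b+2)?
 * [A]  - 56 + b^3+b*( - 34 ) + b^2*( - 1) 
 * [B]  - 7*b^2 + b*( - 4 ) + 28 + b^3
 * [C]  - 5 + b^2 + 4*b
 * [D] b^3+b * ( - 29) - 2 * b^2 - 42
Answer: A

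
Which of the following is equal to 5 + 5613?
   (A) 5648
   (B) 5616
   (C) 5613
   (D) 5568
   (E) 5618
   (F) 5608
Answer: E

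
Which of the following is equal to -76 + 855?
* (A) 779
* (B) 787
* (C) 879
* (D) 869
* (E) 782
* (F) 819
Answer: A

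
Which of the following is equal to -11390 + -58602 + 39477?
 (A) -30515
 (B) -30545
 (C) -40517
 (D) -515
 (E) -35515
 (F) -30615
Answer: A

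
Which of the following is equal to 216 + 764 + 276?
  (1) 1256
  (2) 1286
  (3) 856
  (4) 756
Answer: 1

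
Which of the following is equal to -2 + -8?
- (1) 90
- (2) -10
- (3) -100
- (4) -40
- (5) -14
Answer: 2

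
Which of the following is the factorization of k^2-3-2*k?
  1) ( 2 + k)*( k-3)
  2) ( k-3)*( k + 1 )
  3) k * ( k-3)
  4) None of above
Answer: 2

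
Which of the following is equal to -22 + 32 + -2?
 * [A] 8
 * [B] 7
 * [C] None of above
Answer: A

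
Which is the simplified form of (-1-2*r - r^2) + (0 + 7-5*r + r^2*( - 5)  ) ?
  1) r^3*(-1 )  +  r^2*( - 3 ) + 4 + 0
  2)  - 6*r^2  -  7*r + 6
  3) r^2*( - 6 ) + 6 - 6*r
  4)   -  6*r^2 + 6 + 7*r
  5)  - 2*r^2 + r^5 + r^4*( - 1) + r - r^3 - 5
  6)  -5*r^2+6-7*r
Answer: 2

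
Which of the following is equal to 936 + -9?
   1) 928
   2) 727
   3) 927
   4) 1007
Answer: 3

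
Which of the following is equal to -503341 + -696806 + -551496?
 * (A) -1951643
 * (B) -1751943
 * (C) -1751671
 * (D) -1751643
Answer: D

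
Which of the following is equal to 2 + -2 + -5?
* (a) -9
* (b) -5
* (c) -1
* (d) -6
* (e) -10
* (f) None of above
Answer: b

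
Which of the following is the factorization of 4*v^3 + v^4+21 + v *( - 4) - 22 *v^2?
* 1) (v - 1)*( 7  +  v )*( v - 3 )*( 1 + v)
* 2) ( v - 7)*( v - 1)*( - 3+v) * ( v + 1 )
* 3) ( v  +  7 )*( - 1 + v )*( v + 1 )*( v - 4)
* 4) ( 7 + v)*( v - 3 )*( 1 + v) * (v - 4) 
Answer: 1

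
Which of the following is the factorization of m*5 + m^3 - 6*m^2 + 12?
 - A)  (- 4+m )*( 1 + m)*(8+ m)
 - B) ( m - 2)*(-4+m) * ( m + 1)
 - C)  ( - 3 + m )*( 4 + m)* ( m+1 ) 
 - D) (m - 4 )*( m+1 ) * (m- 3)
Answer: D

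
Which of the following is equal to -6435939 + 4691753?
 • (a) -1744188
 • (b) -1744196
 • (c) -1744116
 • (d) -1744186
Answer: d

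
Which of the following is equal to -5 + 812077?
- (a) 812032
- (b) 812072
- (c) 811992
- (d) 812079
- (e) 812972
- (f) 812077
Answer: b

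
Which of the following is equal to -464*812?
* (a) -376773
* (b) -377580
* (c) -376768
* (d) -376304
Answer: c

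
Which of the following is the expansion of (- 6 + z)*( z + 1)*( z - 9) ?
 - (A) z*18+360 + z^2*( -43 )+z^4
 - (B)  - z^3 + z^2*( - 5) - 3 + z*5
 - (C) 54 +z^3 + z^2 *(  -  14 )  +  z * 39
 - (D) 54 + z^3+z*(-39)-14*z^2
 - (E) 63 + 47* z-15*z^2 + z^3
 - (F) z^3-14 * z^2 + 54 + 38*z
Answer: C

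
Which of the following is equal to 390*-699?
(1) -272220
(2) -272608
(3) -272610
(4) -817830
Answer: 3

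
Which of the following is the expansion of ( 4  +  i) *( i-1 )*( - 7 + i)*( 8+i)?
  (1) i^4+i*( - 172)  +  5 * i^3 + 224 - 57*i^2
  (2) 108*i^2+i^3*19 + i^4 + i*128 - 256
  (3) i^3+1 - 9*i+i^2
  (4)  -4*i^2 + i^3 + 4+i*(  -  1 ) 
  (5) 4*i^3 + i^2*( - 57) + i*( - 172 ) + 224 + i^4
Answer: 5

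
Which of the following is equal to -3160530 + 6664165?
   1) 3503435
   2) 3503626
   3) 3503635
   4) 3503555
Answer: 3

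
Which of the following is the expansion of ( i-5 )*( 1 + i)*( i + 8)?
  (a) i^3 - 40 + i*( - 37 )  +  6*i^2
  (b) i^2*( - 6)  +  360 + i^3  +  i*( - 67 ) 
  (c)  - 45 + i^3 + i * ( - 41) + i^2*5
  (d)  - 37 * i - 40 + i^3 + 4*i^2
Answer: d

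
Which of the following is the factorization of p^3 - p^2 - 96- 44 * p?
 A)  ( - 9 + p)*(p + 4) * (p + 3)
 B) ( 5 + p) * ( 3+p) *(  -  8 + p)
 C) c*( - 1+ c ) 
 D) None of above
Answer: D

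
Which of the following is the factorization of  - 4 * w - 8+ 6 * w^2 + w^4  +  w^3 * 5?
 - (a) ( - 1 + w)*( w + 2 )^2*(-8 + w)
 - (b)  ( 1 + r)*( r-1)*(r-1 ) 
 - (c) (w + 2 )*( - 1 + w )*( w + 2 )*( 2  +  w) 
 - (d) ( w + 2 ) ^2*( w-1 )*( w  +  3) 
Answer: c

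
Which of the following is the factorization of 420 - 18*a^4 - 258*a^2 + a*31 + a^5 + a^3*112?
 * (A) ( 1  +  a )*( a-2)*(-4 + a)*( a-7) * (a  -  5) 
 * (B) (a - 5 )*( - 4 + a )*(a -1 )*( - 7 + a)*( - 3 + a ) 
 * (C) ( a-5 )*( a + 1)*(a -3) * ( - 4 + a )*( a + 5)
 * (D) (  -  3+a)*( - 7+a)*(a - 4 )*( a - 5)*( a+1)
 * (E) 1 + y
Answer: D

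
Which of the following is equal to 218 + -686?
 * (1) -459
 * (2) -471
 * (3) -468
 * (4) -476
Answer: 3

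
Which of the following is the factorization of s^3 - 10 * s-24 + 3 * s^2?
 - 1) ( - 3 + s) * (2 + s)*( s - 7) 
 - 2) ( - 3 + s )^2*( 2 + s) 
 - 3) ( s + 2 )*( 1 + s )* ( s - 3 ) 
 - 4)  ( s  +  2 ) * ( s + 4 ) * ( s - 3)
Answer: 4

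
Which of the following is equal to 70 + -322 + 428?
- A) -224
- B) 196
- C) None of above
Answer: C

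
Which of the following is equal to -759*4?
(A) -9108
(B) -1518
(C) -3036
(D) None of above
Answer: C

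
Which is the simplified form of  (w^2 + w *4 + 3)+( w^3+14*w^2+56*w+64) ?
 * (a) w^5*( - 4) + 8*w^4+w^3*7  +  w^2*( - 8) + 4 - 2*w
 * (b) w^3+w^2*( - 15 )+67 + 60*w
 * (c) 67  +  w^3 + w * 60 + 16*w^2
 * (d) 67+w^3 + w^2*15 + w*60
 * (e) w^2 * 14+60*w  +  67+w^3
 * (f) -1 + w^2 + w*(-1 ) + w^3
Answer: d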